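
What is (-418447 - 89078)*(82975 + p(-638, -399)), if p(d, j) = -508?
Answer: -41854064175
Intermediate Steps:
(-418447 - 89078)*(82975 + p(-638, -399)) = (-418447 - 89078)*(82975 - 508) = -507525*82467 = -41854064175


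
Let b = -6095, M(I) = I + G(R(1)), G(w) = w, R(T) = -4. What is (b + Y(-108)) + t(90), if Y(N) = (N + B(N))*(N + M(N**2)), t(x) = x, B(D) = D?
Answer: -2501237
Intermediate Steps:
M(I) = -4 + I (M(I) = I - 4 = -4 + I)
Y(N) = 2*N*(-4 + N + N**2) (Y(N) = (N + N)*(N + (-4 + N**2)) = (2*N)*(-4 + N + N**2) = 2*N*(-4 + N + N**2))
(b + Y(-108)) + t(90) = (-6095 + 2*(-108)*(-4 - 108 + (-108)**2)) + 90 = (-6095 + 2*(-108)*(-4 - 108 + 11664)) + 90 = (-6095 + 2*(-108)*11552) + 90 = (-6095 - 2495232) + 90 = -2501327 + 90 = -2501237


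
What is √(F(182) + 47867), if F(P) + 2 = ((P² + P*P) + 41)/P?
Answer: √1597544858/182 ≈ 219.61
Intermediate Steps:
F(P) = -2 + (41 + 2*P²)/P (F(P) = -2 + ((P² + P*P) + 41)/P = -2 + ((P² + P²) + 41)/P = -2 + (2*P² + 41)/P = -2 + (41 + 2*P²)/P)
√(F(182) + 47867) = √((-2 + 2*182 + 41/182) + 47867) = √((-2 + 364 + 41*(1/182)) + 47867) = √((-2 + 364 + 41/182) + 47867) = √(65925/182 + 47867) = √(8777719/182) = √1597544858/182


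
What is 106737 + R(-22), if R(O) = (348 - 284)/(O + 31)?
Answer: 960697/9 ≈ 1.0674e+5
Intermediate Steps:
R(O) = 64/(31 + O)
106737 + R(-22) = 106737 + 64/(31 - 22) = 106737 + 64/9 = 960697/9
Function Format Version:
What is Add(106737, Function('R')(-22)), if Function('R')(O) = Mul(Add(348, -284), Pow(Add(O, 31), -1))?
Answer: Rational(960697, 9) ≈ 1.0674e+5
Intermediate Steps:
Function('R')(O) = Mul(64, Pow(Add(31, O), -1))
Add(106737, Function('R')(-22)) = Add(106737, Mul(64, Pow(Add(31, -22), -1))) = Add(106737, Mul(64, Pow(9, -1))) = Add(106737, Mul(64, Rational(1, 9))) = Add(106737, Rational(64, 9)) = Rational(960697, 9)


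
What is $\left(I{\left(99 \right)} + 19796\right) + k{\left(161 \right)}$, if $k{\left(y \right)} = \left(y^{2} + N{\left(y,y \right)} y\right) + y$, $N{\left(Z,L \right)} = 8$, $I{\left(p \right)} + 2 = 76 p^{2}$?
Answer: $792040$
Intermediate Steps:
$I{\left(p \right)} = -2 + 76 p^{2}$
$k{\left(y \right)} = y^{2} + 9 y$ ($k{\left(y \right)} = \left(y^{2} + 8 y\right) + y = y^{2} + 9 y$)
$\left(I{\left(99 \right)} + 19796\right) + k{\left(161 \right)} = \left(\left(-2 + 76 \cdot 99^{2}\right) + 19796\right) + 161 \left(9 + 161\right) = \left(\left(-2 + 76 \cdot 9801\right) + 19796\right) + 161 \cdot 170 = \left(\left(-2 + 744876\right) + 19796\right) + 27370 = \left(744874 + 19796\right) + 27370 = 764670 + 27370 = 792040$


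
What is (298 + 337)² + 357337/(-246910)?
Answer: 99559927413/246910 ≈ 4.0322e+5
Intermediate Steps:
(298 + 337)² + 357337/(-246910) = 635² + 357337*(-1/246910) = 403225 - 357337/246910 = 99559927413/246910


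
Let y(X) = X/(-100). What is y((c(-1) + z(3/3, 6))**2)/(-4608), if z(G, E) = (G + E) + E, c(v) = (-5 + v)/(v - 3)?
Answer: 841/1843200 ≈ 0.00045627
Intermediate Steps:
c(v) = (-5 + v)/(-3 + v)
z(G, E) = G + 2*E (z(G, E) = (E + G) + E = G + 2*E)
y(X) = -X/100 (y(X) = X*(-1/100) = -X/100)
y((c(-1) + z(3/3, 6))**2)/(-4608) = -((-5 - 1)/(-3 - 1) + (3/3 + 2*6))**2/100/(-4608) = -(-6/(-4) + (3*(1/3) + 12))**2/100*(-1/4608) = -(-1/4*(-6) + (1 + 12))**2/100*(-1/4608) = -(3/2 + 13)**2/100*(-1/4608) = -(29/2)**2/100*(-1/4608) = -1/100*841/4*(-1/4608) = -841/400*(-1/4608) = 841/1843200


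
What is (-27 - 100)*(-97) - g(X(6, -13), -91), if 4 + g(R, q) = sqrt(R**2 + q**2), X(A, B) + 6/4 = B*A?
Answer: 12323 - sqrt(58405)/2 ≈ 12202.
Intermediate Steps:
X(A, B) = -3/2 + A*B (X(A, B) = -3/2 + B*A = -3/2 + A*B)
g(R, q) = -4 + sqrt(R**2 + q**2)
(-27 - 100)*(-97) - g(X(6, -13), -91) = (-27 - 100)*(-97) - (-4 + sqrt((-3/2 + 6*(-13))**2 + (-91)**2)) = -127*(-97) - (-4 + sqrt((-3/2 - 78)**2 + 8281)) = 12319 - (-4 + sqrt((-159/2)**2 + 8281)) = 12319 - (-4 + sqrt(25281/4 + 8281)) = 12319 - (-4 + sqrt(58405/4)) = 12319 - (-4 + sqrt(58405)/2) = 12319 + (4 - sqrt(58405)/2) = 12323 - sqrt(58405)/2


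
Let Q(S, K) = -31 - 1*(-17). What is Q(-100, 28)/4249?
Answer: -2/607 ≈ -0.0032949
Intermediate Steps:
Q(S, K) = -14 (Q(S, K) = -31 + 17 = -14)
Q(-100, 28)/4249 = -14/4249 = -14*1/4249 = -2/607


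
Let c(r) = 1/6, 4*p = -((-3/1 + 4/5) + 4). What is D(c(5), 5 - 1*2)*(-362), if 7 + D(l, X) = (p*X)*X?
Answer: 40001/10 ≈ 4000.1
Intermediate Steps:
p = -9/20 (p = (-((-3/1 + 4/5) + 4))/4 = (-((-3*1 + 4*(⅕)) + 4))/4 = (-((-3 + ⅘) + 4))/4 = (-(-11/5 + 4))/4 = (-1*9/5)/4 = (¼)*(-9/5) = -9/20 ≈ -0.45000)
c(r) = ⅙
D(l, X) = -7 - 9*X²/20 (D(l, X) = -7 + (-9*X/20)*X = -7 - 9*X²/20)
D(c(5), 5 - 1*2)*(-362) = (-7 - 9*(5 - 1*2)²/20)*(-362) = (-7 - 9*(5 - 2)²/20)*(-362) = (-7 - 9/20*3²)*(-362) = (-7 - 9/20*9)*(-362) = (-7 - 81/20)*(-362) = -221/20*(-362) = 40001/10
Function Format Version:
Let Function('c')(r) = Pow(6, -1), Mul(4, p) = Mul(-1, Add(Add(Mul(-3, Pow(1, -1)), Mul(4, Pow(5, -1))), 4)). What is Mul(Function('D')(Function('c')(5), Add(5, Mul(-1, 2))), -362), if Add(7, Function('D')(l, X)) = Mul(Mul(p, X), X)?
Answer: Rational(40001, 10) ≈ 4000.1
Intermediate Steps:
p = Rational(-9, 20) (p = Mul(Rational(1, 4), Mul(-1, Add(Add(Mul(-3, Pow(1, -1)), Mul(4, Pow(5, -1))), 4))) = Mul(Rational(1, 4), Mul(-1, Add(Add(Mul(-3, 1), Mul(4, Rational(1, 5))), 4))) = Mul(Rational(1, 4), Mul(-1, Add(Add(-3, Rational(4, 5)), 4))) = Mul(Rational(1, 4), Mul(-1, Add(Rational(-11, 5), 4))) = Mul(Rational(1, 4), Mul(-1, Rational(9, 5))) = Mul(Rational(1, 4), Rational(-9, 5)) = Rational(-9, 20) ≈ -0.45000)
Function('c')(r) = Rational(1, 6)
Function('D')(l, X) = Add(-7, Mul(Rational(-9, 20), Pow(X, 2))) (Function('D')(l, X) = Add(-7, Mul(Mul(Rational(-9, 20), X), X)) = Add(-7, Mul(Rational(-9, 20), Pow(X, 2))))
Mul(Function('D')(Function('c')(5), Add(5, Mul(-1, 2))), -362) = Mul(Add(-7, Mul(Rational(-9, 20), Pow(Add(5, Mul(-1, 2)), 2))), -362) = Mul(Add(-7, Mul(Rational(-9, 20), Pow(Add(5, -2), 2))), -362) = Mul(Add(-7, Mul(Rational(-9, 20), Pow(3, 2))), -362) = Mul(Add(-7, Mul(Rational(-9, 20), 9)), -362) = Mul(Add(-7, Rational(-81, 20)), -362) = Mul(Rational(-221, 20), -362) = Rational(40001, 10)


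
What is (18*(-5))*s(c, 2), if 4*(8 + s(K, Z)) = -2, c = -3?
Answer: 765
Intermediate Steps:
s(K, Z) = -17/2 (s(K, Z) = -8 + (¼)*(-2) = -8 - ½ = -17/2)
(18*(-5))*s(c, 2) = (18*(-5))*(-17/2) = -90*(-17/2) = 765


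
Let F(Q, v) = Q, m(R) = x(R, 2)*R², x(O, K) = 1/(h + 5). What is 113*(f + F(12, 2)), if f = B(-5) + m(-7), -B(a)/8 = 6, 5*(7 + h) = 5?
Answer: -9605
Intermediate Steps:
h = -6 (h = -7 + (⅕)*5 = -7 + 1 = -6)
x(O, K) = -1 (x(O, K) = 1/(-6 + 5) = 1/(-1) = -1)
B(a) = -48 (B(a) = -8*6 = -48)
m(R) = -R²
f = -97 (f = -48 - 1*(-7)² = -48 - 1*49 = -48 - 49 = -97)
113*(f + F(12, 2)) = 113*(-97 + 12) = 113*(-85) = -9605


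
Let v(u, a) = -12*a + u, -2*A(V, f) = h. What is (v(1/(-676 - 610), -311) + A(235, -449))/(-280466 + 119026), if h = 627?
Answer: -439619/20761184 ≈ -0.021175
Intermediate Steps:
A(V, f) = -627/2 (A(V, f) = -½*627 = -627/2)
v(u, a) = u - 12*a
(v(1/(-676 - 610), -311) + A(235, -449))/(-280466 + 119026) = ((1/(-676 - 610) - 12*(-311)) - 627/2)/(-280466 + 119026) = ((1/(-1286) + 3732) - 627/2)/(-161440) = ((-1/1286 + 3732) - 627/2)*(-1/161440) = (4799351/1286 - 627/2)*(-1/161440) = (2198095/643)*(-1/161440) = -439619/20761184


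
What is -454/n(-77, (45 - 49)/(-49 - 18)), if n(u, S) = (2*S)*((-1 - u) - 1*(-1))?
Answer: -15209/308 ≈ -49.380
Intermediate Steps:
n(u, S) = -2*S*u (n(u, S) = (2*S)*((-1 - u) + 1) = (2*S)*(-u) = -2*S*u)
-454/n(-77, (45 - 49)/(-49 - 18)) = -454*(-49 - 18)/(154*(45 - 49)) = -454/((-2*(-4/(-67))*(-77))) = -454/((-2*(-4*(-1/67))*(-77))) = -454/((-2*4/67*(-77))) = -454/616/67 = -454*67/616 = -15209/308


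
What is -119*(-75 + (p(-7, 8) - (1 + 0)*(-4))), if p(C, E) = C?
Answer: 9282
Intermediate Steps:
-119*(-75 + (p(-7, 8) - (1 + 0)*(-4))) = -119*(-75 + (-7 - (1 + 0)*(-4))) = -119*(-75 + (-7 - (-4))) = -119*(-75 + (-7 - 1*(-4))) = -119*(-75 + (-7 + 4)) = -119*(-75 - 3) = -119*(-78) = 9282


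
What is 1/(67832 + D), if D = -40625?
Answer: 1/27207 ≈ 3.6755e-5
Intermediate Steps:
1/(67832 + D) = 1/(67832 - 40625) = 1/27207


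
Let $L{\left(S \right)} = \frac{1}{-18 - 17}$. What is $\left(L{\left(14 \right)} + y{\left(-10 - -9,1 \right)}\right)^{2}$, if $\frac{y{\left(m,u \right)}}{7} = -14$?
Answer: $\frac{11771761}{1225} \approx 9609.6$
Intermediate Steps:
$y{\left(m,u \right)} = -98$ ($y{\left(m,u \right)} = 7 \left(-14\right) = -98$)
$L{\left(S \right)} = - \frac{1}{35}$ ($L{\left(S \right)} = \frac{1}{-18 - 17} = \frac{1}{-35} = - \frac{1}{35}$)
$\left(L{\left(14 \right)} + y{\left(-10 - -9,1 \right)}\right)^{2} = \left(- \frac{1}{35} - 98\right)^{2} = \left(- \frac{3431}{35}\right)^{2} = \frac{11771761}{1225}$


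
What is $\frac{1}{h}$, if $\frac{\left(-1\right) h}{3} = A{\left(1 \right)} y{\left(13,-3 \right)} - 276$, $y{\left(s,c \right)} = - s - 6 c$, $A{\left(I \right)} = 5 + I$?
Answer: $\frac{1}{738} \approx 0.001355$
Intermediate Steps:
$h = 738$ ($h = - 3 \left(\left(5 + 1\right) \left(\left(-1\right) 13 - -18\right) - 276\right) = - 3 \left(6 \left(-13 + 18\right) - 276\right) = - 3 \left(6 \cdot 5 - 276\right) = - 3 \left(30 - 276\right) = \left(-3\right) \left(-246\right) = 738$)
$\frac{1}{h} = \frac{1}{738}$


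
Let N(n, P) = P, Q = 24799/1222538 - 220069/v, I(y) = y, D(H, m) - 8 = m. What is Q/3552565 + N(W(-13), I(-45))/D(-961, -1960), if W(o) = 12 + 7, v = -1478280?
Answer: 18057371346093007849/783287023696403095200 ≈ 0.023053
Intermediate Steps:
D(H, m) = 8 + m
W(o) = 19
Q = 152851290421/903626737320 (Q = 24799/1222538 - 220069/(-1478280) = 24799*(1/1222538) - 220069*(-1/1478280) = 24799/1222538 + 220069/1478280 = 152851290421/903626737320 ≈ 0.16915)
Q/3552565 + N(W(-13), I(-45))/D(-961, -1960) = (152851290421/903626737320)/3552565 - 45/(8 - 1960) = (152851290421/903626737320)*(1/3552565) - 45/(-1952) = 152851290421/3210192720067225800 - 45*(-1/1952) = 152851290421/3210192720067225800 + 45/1952 = 18057371346093007849/783287023696403095200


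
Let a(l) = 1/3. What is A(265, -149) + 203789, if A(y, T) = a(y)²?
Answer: 1834102/9 ≈ 2.0379e+5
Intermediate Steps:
a(l) = ⅓
A(y, T) = ⅑ (A(y, T) = (⅓)² = ⅑)
A(265, -149) + 203789 = ⅑ + 203789 = 1834102/9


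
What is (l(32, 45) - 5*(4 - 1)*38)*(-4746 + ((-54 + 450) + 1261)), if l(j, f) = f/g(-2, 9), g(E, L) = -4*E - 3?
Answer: 1732929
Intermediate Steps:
g(E, L) = -3 - 4*E
l(j, f) = f/5 (l(j, f) = f/(-3 - 4*(-2)) = f/(-3 + 8) = f/5)
(l(32, 45) - 5*(4 - 1)*38)*(-4746 + ((-54 + 450) + 1261)) = ((⅕)*45 - 5*(4 - 1)*38)*(-4746 + ((-54 + 450) + 1261)) = (9 - 5*3*38)*(-4746 + (396 + 1261)) = (9 - 15*38)*(-4746 + 1657) = (9 - 570)*(-3089) = -561*(-3089) = 1732929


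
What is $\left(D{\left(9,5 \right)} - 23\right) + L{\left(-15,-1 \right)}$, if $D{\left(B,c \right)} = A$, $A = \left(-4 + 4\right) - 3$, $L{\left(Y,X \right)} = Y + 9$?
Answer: $-32$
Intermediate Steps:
$L{\left(Y,X \right)} = 9 + Y$
$A = -3$ ($A = 0 - 3 = -3$)
$D{\left(B,c \right)} = -3$
$\left(D{\left(9,5 \right)} - 23\right) + L{\left(-15,-1 \right)} = \left(-3 - 23\right) + \left(9 - 15\right) = \left(-3 - 23\right) - 6 = -26 - 6 = -32$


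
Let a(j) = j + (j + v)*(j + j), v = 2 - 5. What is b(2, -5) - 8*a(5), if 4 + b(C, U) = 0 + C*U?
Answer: -214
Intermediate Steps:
v = -3
b(C, U) = -4 + C*U (b(C, U) = -4 + (0 + C*U) = -4 + C*U)
a(j) = j + 2*j*(-3 + j) (a(j) = j + (j - 3)*(j + j) = j + (-3 + j)*(2*j) = j + 2*j*(-3 + j))
b(2, -5) - 8*a(5) = (-4 + 2*(-5)) - 40*(-5 + 2*5) = (-4 - 10) - 40*(-5 + 10) = -14 - 40*5 = -14 - 8*25 = -14 - 200 = -214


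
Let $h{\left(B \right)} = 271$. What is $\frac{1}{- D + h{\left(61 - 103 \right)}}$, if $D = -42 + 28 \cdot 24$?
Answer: $- \frac{1}{359} \approx -0.0027855$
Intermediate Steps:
$D = 630$ ($D = -42 + 672 = 630$)
$\frac{1}{- D + h{\left(61 - 103 \right)}} = \frac{1}{\left(-1\right) 630 + 271} = \frac{1}{-630 + 271} = \frac{1}{-359} = - \frac{1}{359}$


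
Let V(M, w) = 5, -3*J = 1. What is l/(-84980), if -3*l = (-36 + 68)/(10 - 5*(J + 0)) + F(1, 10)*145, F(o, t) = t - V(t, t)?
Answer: 25471/8922900 ≈ 0.0028546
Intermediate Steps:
J = -1/3 (J = -1/3*1 = -1/3 ≈ -0.33333)
F(o, t) = -5 + t (F(o, t) = t - 1*5 = t - 5 = -5 + t)
l = -25471/105 (l = -((-36 + 68)/(10 - 5*(-1/3 + 0)) + (-5 + 10)*145)/3 = -(32/(10 - 5*(-1/3)) + 5*145)/3 = -(32/(10 + 5/3) + 725)/3 = -(32/(35/3) + 725)/3 = -(32*(3/35) + 725)/3 = -(96/35 + 725)/3 = -1/3*25471/35 = -25471/105 ≈ -242.58)
l/(-84980) = -25471/105/(-84980) = -25471/105*(-1/84980) = 25471/8922900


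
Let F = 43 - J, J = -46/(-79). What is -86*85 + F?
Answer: -574139/79 ≈ -7267.6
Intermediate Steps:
J = 46/79 (J = -46*(-1/79) = 46/79 ≈ 0.58228)
F = 3351/79 (F = 43 - 1*46/79 = 43 - 46/79 = 3351/79 ≈ 42.418)
-86*85 + F = -86*85 + 3351/79 = -7310 + 3351/79 = -574139/79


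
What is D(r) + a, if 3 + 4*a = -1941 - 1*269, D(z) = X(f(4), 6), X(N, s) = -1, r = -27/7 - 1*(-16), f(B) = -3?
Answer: -2217/4 ≈ -554.25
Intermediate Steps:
r = 85/7 (r = -27*1/7 + 16 = -27/7 + 16 = 85/7 ≈ 12.143)
D(z) = -1
a = -2213/4 (a = -3/4 + (-1941 - 1*269)/4 = -3/4 + (-1941 - 269)/4 = -3/4 + (1/4)*(-2210) = -3/4 - 1105/2 = -2213/4 ≈ -553.25)
D(r) + a = -1 - 2213/4 = -2217/4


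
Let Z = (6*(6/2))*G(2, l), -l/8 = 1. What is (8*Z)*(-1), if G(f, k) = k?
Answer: 1152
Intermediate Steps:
l = -8 (l = -8*1 = -8)
Z = -144 (Z = (6*(6/2))*(-8) = (6*(6*(1/2)))*(-8) = (6*3)*(-8) = 18*(-8) = -144)
(8*Z)*(-1) = (8*(-144))*(-1) = -1152*(-1) = 1152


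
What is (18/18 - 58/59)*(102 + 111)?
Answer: 213/59 ≈ 3.6102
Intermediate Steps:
(18/18 - 58/59)*(102 + 111) = (18*(1/18) - 58*1/59)*213 = (1 - 58/59)*213 = (1/59)*213 = 213/59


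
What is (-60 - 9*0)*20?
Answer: -1200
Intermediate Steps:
(-60 - 9*0)*20 = (-60 + 0)*20 = -60*20 = -1200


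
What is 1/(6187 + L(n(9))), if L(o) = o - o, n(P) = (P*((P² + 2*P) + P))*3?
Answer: 1/6187 ≈ 0.00016163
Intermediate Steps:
n(P) = 3*P*(P² + 3*P) (n(P) = (P*(P² + 3*P))*3 = 3*P*(P² + 3*P))
L(o) = 0
1/(6187 + L(n(9))) = 1/(6187 + 0) = 1/6187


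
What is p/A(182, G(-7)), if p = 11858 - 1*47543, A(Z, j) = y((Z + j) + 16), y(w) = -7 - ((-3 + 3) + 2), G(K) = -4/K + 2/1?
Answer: 3965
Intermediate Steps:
G(K) = 2 - 4/K (G(K) = -4/K + 2*1 = -4/K + 2 = 2 - 4/K)
y(w) = -9 (y(w) = -7 - (0 + 2) = -7 - 1*2 = -7 - 2 = -9)
A(Z, j) = -9
p = -35685 (p = 11858 - 47543 = -35685)
p/A(182, G(-7)) = -35685/(-9) = -35685*(-⅑) = 3965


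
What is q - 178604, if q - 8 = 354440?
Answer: 175844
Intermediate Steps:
q = 354448 (q = 8 + 354440 = 354448)
q - 178604 = 354448 - 178604 = 175844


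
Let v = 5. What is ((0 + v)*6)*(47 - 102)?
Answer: -1650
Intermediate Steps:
((0 + v)*6)*(47 - 102) = ((0 + 5)*6)*(47 - 102) = (5*6)*(-55) = 30*(-55) = -1650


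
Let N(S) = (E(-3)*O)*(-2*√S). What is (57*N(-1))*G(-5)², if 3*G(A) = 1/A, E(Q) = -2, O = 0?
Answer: 0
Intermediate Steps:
G(A) = 1/(3*A) (G(A) = (1/A)/3 = 1/(3*A))
N(S) = 0 (N(S) = (-2*0)*(-2*√S) = 0*(-2*√S) = 0)
(57*N(-1))*G(-5)² = (57*0)*((⅓)/(-5))² = 0*((⅓)*(-⅕))² = 0*(-1/15)² = 0*(1/225) = 0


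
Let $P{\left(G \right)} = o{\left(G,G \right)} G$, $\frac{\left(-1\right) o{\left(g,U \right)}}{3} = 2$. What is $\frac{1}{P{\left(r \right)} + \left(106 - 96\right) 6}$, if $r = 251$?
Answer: $- \frac{1}{1446} \approx -0.00069156$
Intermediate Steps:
$o{\left(g,U \right)} = -6$ ($o{\left(g,U \right)} = \left(-3\right) 2 = -6$)
$P{\left(G \right)} = - 6 G$
$\frac{1}{P{\left(r \right)} + \left(106 - 96\right) 6} = \frac{1}{\left(-6\right) 251 + \left(106 - 96\right) 6} = \frac{1}{-1506 + 10 \cdot 6} = \frac{1}{-1506 + 60} = \frac{1}{-1446} = - \frac{1}{1446}$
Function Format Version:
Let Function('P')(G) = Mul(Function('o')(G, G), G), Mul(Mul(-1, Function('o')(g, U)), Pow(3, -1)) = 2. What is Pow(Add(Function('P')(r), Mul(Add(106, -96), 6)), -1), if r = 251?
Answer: Rational(-1, 1446) ≈ -0.00069156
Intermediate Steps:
Function('o')(g, U) = -6 (Function('o')(g, U) = Mul(-3, 2) = -6)
Function('P')(G) = Mul(-6, G)
Pow(Add(Function('P')(r), Mul(Add(106, -96), 6)), -1) = Pow(Add(Mul(-6, 251), Mul(Add(106, -96), 6)), -1) = Pow(Add(-1506, Mul(10, 6)), -1) = Pow(Add(-1506, 60), -1) = Pow(-1446, -1) = Rational(-1, 1446)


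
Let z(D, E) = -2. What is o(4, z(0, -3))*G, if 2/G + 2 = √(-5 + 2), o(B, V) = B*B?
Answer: -64/7 - 32*I*√3/7 ≈ -9.1429 - 7.9179*I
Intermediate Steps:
o(B, V) = B²
G = 2/(-2 + I*√3) (G = 2/(-2 + √(-5 + 2)) = 2/(-2 + √(-3)) = 2/(-2 + I*√3) ≈ -0.57143 - 0.49487*I)
o(4, z(0, -3))*G = 4²*(-4/7 - 2*I*√3/7) = 16*(-4/7 - 2*I*√3/7) = -64/7 - 32*I*√3/7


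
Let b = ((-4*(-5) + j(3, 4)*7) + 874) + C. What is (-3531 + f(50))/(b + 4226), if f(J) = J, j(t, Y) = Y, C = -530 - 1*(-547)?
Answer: -3481/5165 ≈ -0.67396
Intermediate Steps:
C = 17 (C = -530 + 547 = 17)
b = 939 (b = ((-4*(-5) + 4*7) + 874) + 17 = ((20 + 28) + 874) + 17 = (48 + 874) + 17 = 922 + 17 = 939)
(-3531 + f(50))/(b + 4226) = (-3531 + 50)/(939 + 4226) = -3481/5165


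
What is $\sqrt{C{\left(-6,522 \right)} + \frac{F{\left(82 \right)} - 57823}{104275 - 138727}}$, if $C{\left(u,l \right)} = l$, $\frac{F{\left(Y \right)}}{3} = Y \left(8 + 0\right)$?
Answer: $\frac{\sqrt{17264087643}}{5742} \approx 22.883$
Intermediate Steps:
$F{\left(Y \right)} = 24 Y$ ($F{\left(Y \right)} = 3 Y \left(8 + 0\right) = 3 Y 8 = 3 \cdot 8 Y = 24 Y$)
$\sqrt{C{\left(-6,522 \right)} + \frac{F{\left(82 \right)} - 57823}{104275 - 138727}} = \sqrt{522 + \frac{24 \cdot 82 - 57823}{104275 - 138727}} = \sqrt{522 + \frac{1968 - 57823}{-34452}} = \sqrt{522 - - \frac{55855}{34452}} = \sqrt{522 + \frac{55855}{34452}} = \sqrt{\frac{18039799}{34452}} = \frac{\sqrt{17264087643}}{5742}$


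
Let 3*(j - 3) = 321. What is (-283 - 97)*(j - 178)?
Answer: 25840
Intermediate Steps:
j = 110 (j = 3 + (⅓)*321 = 3 + 107 = 110)
(-283 - 97)*(j - 178) = (-283 - 97)*(110 - 178) = -380*(-68) = 25840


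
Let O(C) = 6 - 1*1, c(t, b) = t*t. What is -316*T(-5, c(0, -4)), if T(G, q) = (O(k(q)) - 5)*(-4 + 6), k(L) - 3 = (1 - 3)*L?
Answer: 0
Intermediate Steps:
k(L) = 3 - 2*L (k(L) = 3 + (1 - 3)*L = 3 - 2*L)
c(t, b) = t²
O(C) = 5 (O(C) = 6 - 1 = 5)
T(G, q) = 0 (T(G, q) = (5 - 5)*(-4 + 6) = 0*2 = 0)
-316*T(-5, c(0, -4)) = -316*0 = 0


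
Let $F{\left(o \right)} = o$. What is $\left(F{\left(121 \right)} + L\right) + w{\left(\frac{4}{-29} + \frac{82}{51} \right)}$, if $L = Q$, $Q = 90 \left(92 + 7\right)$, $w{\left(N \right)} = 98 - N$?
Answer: $\frac{13499617}{1479} \approx 9127.5$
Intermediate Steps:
$Q = 8910$ ($Q = 90 \cdot 99 = 8910$)
$L = 8910$
$\left(F{\left(121 \right)} + L\right) + w{\left(\frac{4}{-29} + \frac{82}{51} \right)} = \left(121 + 8910\right) - \left(-98 - \frac{4}{29} + \frac{82}{51}\right) = 9031 - \left(-98 - \frac{4}{29} + \frac{82}{51}\right) = 9031 + \left(98 - \left(- \frac{4}{29} + \frac{82}{51}\right)\right) = 9031 + \left(98 - \frac{2174}{1479}\right) = 9031 + \frac{142768}{1479} = \frac{13499617}{1479}$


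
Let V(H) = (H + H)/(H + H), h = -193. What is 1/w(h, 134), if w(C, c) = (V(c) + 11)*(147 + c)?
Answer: 1/3372 ≈ 0.00029656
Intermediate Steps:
V(H) = 1 (V(H) = (2*H)/((2*H)) = (2*H)*(1/(2*H)) = 1)
w(C, c) = 1764 + 12*c (w(C, c) = (1 + 11)*(147 + c) = 12*(147 + c) = 1764 + 12*c)
1/w(h, 134) = 1/(1764 + 12*134) = 1/(1764 + 1608) = 1/3372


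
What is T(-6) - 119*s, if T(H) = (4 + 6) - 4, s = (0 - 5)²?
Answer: -2969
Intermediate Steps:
s = 25 (s = (-5)² = 25)
T(H) = 6 (T(H) = 10 - 4 = 6)
T(-6) - 119*s = 6 - 119*25 = 6 - 2975 = -2969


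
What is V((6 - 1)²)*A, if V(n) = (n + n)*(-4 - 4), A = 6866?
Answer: -2746400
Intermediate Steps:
V(n) = -16*n (V(n) = (2*n)*(-8) = -16*n)
V((6 - 1)²)*A = -16*(6 - 1)²*6866 = -16*5²*6866 = -16*25*6866 = -400*6866 = -2746400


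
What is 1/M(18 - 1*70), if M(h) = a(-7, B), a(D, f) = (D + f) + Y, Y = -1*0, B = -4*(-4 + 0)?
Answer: ⅑ ≈ 0.11111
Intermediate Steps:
B = 16 (B = -4*(-4) = 16)
Y = 0
a(D, f) = D + f (a(D, f) = (D + f) + 0 = D + f)
M(h) = 9 (M(h) = -7 + 16 = 9)
1/M(18 - 1*70) = 1/9 = ⅑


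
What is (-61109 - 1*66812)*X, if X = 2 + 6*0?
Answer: -255842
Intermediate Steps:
X = 2 (X = 2 + 0 = 2)
(-61109 - 1*66812)*X = (-61109 - 1*66812)*2 = (-61109 - 66812)*2 = -127921*2 = -255842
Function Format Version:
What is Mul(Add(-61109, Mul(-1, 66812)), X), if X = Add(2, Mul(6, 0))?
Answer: -255842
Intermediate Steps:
X = 2 (X = Add(2, 0) = 2)
Mul(Add(-61109, Mul(-1, 66812)), X) = Mul(Add(-61109, Mul(-1, 66812)), 2) = Mul(Add(-61109, -66812), 2) = Mul(-127921, 2) = -255842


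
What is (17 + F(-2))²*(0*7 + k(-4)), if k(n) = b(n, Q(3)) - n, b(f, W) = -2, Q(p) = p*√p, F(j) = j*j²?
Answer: 162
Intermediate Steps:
F(j) = j³
Q(p) = p^(3/2)
k(n) = -2 - n
(17 + F(-2))²*(0*7 + k(-4)) = (17 + (-2)³)²*(0*7 + (-2 - 1*(-4))) = (17 - 8)²*(0 + (-2 + 4)) = 9²*(0 + 2) = 81*2 = 162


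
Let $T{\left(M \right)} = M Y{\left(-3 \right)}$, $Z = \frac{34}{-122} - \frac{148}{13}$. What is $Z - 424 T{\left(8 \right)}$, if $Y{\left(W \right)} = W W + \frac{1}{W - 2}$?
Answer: $- \frac{118399909}{3965} \approx -29861.0$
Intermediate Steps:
$Z = - \frac{9249}{793}$ ($Z = 34 \left(- \frac{1}{122}\right) - \frac{148}{13} = - \frac{17}{61} - \frac{148}{13} = - \frac{9249}{793} \approx -11.663$)
$Y{\left(W \right)} = W^{2} + \frac{1}{-2 + W}$
$T{\left(M \right)} = \frac{44 M}{5}$ ($T{\left(M \right)} = M \frac{1 + \left(-3\right)^{3} - 2 \left(-3\right)^{2}}{-2 - 3} = M \frac{1 - 27 - 18}{-5} = M \left(- \frac{1 - 27 - 18}{5}\right) = M \left(\left(- \frac{1}{5}\right) \left(-44\right)\right) = M \frac{44}{5} = \frac{44 M}{5}$)
$Z - 424 T{\left(8 \right)} = - \frac{9249}{793} - 424 \cdot \frac{44}{5} \cdot 8 = - \frac{9249}{793} - \frac{149248}{5} = - \frac{118399909}{3965}$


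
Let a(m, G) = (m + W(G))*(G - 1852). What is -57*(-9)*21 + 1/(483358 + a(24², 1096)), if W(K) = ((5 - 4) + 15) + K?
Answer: 8540511209/792770 ≈ 10773.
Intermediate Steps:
W(K) = 16 + K (W(K) = (1 + 15) + K = 16 + K)
a(m, G) = (-1852 + G)*(16 + G + m) (a(m, G) = (m + (16 + G))*(G - 1852) = (16 + G + m)*(-1852 + G) = (-1852 + G)*(16 + G + m))
-57*(-9)*21 + 1/(483358 + a(24², 1096)) = -57*(-9)*21 + 1/(483358 + (-29632 + 1096² - 1852*24² - 1836*1096 + 1096*24²)) = 513*21 + 1/(483358 + (-29632 + 1201216 - 1852*576 - 2012256 + 1096*576)) = 10773 + 1/(483358 + (-29632 + 1201216 - 1066752 - 2012256 + 631296)) = 10773 + 1/(483358 - 1276128) = 10773 + 1/(-792770) = 10773 - 1/792770 = 8540511209/792770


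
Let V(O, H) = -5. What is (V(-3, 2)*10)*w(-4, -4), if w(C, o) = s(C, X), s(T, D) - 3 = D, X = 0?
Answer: -150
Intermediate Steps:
s(T, D) = 3 + D
w(C, o) = 3 (w(C, o) = 3 + 0 = 3)
(V(-3, 2)*10)*w(-4, -4) = -5*10*3 = -50*3 = -150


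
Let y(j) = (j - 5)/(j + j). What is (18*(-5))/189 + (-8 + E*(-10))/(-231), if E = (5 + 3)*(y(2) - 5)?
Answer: -562/231 ≈ -2.4329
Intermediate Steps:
y(j) = (-5 + j)/(2*j) (y(j) = (-5 + j)/((2*j)) = (-5 + j)*(1/(2*j)) = (-5 + j)/(2*j))
E = -46 (E = (5 + 3)*((½)*(-5 + 2)/2 - 5) = 8*((½)*(½)*(-3) - 5) = 8*(-¾ - 5) = 8*(-23/4) = -46)
(18*(-5))/189 + (-8 + E*(-10))/(-231) = (18*(-5))/189 + (-8 - 46*(-10))/(-231) = -90*1/189 + (-8 + 460)*(-1/231) = -10/21 + 452*(-1/231) = -10/21 - 452/231 = -562/231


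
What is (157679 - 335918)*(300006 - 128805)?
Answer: -30514695039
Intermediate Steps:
(157679 - 335918)*(300006 - 128805) = -178239*171201 = -30514695039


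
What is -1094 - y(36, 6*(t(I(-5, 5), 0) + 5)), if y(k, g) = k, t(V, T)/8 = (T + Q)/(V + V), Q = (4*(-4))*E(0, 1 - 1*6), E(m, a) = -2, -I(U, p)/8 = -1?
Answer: -1130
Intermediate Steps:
I(U, p) = 8 (I(U, p) = -8*(-1) = 8)
Q = 32 (Q = (4*(-4))*(-2) = -16*(-2) = 32)
t(V, T) = 4*(32 + T)/V (t(V, T) = 8*((T + 32)/(V + V)) = 8*((32 + T)/((2*V))) = 8*((32 + T)*(1/(2*V))) = 8*((32 + T)/(2*V)) = 4*(32 + T)/V)
-1094 - y(36, 6*(t(I(-5, 5), 0) + 5)) = -1094 - 1*36 = -1094 - 36 = -1130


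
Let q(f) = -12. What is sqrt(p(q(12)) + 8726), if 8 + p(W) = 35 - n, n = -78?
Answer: sqrt(8831) ≈ 93.973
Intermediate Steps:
p(W) = 105 (p(W) = -8 + (35 - 1*(-78)) = -8 + (35 + 78) = -8 + 113 = 105)
sqrt(p(q(12)) + 8726) = sqrt(105 + 8726) = sqrt(8831)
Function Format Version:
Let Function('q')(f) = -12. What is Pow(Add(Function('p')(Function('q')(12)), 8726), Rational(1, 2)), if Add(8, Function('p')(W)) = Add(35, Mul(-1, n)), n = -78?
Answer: Pow(8831, Rational(1, 2)) ≈ 93.973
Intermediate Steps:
Function('p')(W) = 105 (Function('p')(W) = Add(-8, Add(35, Mul(-1, -78))) = Add(-8, Add(35, 78)) = Add(-8, 113) = 105)
Pow(Add(Function('p')(Function('q')(12)), 8726), Rational(1, 2)) = Pow(Add(105, 8726), Rational(1, 2)) = Pow(8831, Rational(1, 2))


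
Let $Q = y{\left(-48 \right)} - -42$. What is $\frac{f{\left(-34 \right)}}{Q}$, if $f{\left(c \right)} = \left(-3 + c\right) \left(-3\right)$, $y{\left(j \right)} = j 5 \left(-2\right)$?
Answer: $\frac{37}{174} \approx 0.21264$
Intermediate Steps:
$y{\left(j \right)} = - 10 j$ ($y{\left(j \right)} = 5 j \left(-2\right) = - 10 j$)
$Q = 522$ ($Q = \left(-10\right) \left(-48\right) - -42 = 480 + 42 = 522$)
$f{\left(c \right)} = 9 - 3 c$
$\frac{f{\left(-34 \right)}}{Q} = \frac{9 - -102}{522} = \left(9 + 102\right) \frac{1}{522} = 111 \cdot \frac{1}{522} = \frac{37}{174}$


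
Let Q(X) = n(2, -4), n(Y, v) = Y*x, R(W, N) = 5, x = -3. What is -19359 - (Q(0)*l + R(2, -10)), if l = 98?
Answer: -18776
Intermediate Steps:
n(Y, v) = -3*Y (n(Y, v) = Y*(-3) = -3*Y)
Q(X) = -6 (Q(X) = -3*2 = -6)
-19359 - (Q(0)*l + R(2, -10)) = -19359 - (-6*98 + 5) = -19359 - (-588 + 5) = -19359 - 1*(-583) = -19359 + 583 = -18776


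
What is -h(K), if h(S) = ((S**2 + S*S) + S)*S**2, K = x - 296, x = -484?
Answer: -739826568000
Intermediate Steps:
K = -780 (K = -484 - 296 = -780)
h(S) = S**2*(S + 2*S**2) (h(S) = ((S**2 + S**2) + S)*S**2 = (2*S**2 + S)*S**2 = (S + 2*S**2)*S**2 = S**2*(S + 2*S**2))
-h(K) = -(-780)**3*(1 + 2*(-780)) = -(-474552000)*(1 - 1560) = -(-474552000)*(-1559) = -1*739826568000 = -739826568000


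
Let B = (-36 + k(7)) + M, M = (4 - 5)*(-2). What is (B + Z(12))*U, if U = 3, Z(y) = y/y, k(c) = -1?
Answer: -102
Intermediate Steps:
M = 2 (M = -1*(-2) = 2)
Z(y) = 1
B = -35 (B = (-36 - 1) + 2 = -37 + 2 = -35)
(B + Z(12))*U = (-35 + 1)*3 = -34*3 = -102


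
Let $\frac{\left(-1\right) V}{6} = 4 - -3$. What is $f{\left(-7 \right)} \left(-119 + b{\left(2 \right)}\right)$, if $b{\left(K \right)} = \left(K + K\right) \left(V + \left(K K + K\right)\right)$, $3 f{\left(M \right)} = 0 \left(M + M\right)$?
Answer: $0$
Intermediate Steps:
$f{\left(M \right)} = 0$ ($f{\left(M \right)} = \frac{0 \left(M + M\right)}{3} = \frac{0 \cdot 2 M}{3} = \frac{1}{3} \cdot 0 = 0$)
$V = -42$ ($V = - 6 \left(4 - -3\right) = - 6 \left(4 + 3\right) = \left(-6\right) 7 = -42$)
$b{\left(K \right)} = 2 K \left(-42 + K + K^{2}\right)$ ($b{\left(K \right)} = \left(K + K\right) \left(-42 + \left(K K + K\right)\right) = 2 K \left(-42 + \left(K^{2} + K\right)\right) = 2 K \left(-42 + \left(K + K^{2}\right)\right) = 2 K \left(-42 + K + K^{2}\right)$)
$f{\left(-7 \right)} \left(-119 + b{\left(2 \right)}\right) = 0 \left(-119 + 2 \cdot 2 \left(-42 + 2 + 2^{2}\right)\right) = 0 \left(-119 + 2 \cdot 2 \left(-42 + 2 + 4\right)\right) = 0 \left(-119 + 2 \cdot 2 \left(-36\right)\right) = 0 \left(-119 - 144\right) = 0 \left(-263\right) = 0$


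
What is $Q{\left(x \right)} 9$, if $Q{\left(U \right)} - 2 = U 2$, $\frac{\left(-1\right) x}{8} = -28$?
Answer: $4050$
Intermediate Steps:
$x = 224$ ($x = \left(-8\right) \left(-28\right) = 224$)
$Q{\left(U \right)} = 2 + 2 U$ ($Q{\left(U \right)} = 2 + U 2 = 2 + 2 U$)
$Q{\left(x \right)} 9 = \left(2 + 2 \cdot 224\right) 9 = \left(2 + 448\right) 9 = 450 \cdot 9 = 4050$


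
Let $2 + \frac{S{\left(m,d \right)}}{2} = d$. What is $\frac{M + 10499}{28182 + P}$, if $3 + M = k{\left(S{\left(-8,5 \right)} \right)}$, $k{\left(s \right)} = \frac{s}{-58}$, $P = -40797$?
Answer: $- \frac{304381}{365835} \approx -0.83202$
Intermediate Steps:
$S{\left(m,d \right)} = -4 + 2 d$
$k{\left(s \right)} = - \frac{s}{58}$ ($k{\left(s \right)} = s \left(- \frac{1}{58}\right) = - \frac{s}{58}$)
$M = - \frac{90}{29}$ ($M = -3 - \frac{-4 + 2 \cdot 5}{58} = -3 - \frac{-4 + 10}{58} = -3 - \frac{3}{29} = - \frac{90}{29} \approx -3.1034$)
$\frac{M + 10499}{28182 + P} = \frac{- \frac{90}{29} + 10499}{28182 - 40797} = \frac{304381}{29 \left(-12615\right)} = \frac{304381}{29} \left(- \frac{1}{12615}\right) = - \frac{304381}{365835}$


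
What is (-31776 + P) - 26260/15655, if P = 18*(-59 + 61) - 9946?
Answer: -1292318/31 ≈ -41688.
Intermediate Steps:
P = -9910 (P = 18*2 - 9946 = 36 - 9946 = -9910)
(-31776 + P) - 26260/15655 = (-31776 - 9910) - 26260/15655 = -41686 - 26260*1/15655 = -41686 - 52/31 = -1292318/31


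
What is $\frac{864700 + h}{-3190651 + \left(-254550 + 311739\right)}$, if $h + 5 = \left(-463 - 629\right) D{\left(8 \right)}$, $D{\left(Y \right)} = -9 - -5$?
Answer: $- \frac{869063}{3133462} \approx -0.27735$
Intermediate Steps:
$D{\left(Y \right)} = -4$ ($D{\left(Y \right)} = -9 + 5 = -4$)
$h = 4363$ ($h = -5 + \left(-463 - 629\right) \left(-4\right) = -5 - -4368 = -5 + 4368 = 4363$)
$\frac{864700 + h}{-3190651 + \left(-254550 + 311739\right)} = \frac{864700 + 4363}{-3190651 + \left(-254550 + 311739\right)} = \frac{869063}{-3190651 + 57189} = \frac{869063}{-3133462} = 869063 \left(- \frac{1}{3133462}\right) = - \frac{869063}{3133462}$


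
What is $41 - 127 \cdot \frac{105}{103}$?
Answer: $- \frac{9112}{103} \approx -88.466$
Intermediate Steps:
$41 - 127 \cdot \frac{105}{103} = 41 - 127 \cdot 105 \cdot \frac{1}{103} = 41 - \frac{13335}{103} = - \frac{9112}{103}$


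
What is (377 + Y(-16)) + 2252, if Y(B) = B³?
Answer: -1467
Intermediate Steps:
(377 + Y(-16)) + 2252 = (377 + (-16)³) + 2252 = (377 - 4096) + 2252 = -3719 + 2252 = -1467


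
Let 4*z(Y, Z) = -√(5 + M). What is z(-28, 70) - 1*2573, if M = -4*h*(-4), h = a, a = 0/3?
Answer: -2573 - √5/4 ≈ -2573.6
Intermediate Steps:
a = 0 (a = 0*(⅓) = 0)
h = 0
M = 0 (M = -4*0*(-4) = 0*(-4) = 0)
z(Y, Z) = -√5/4 (z(Y, Z) = (-√(5 + 0))/4 = (-√5)/4 = -√5/4)
z(-28, 70) - 1*2573 = -√5/4 - 1*2573 = -√5/4 - 2573 = -2573 - √5/4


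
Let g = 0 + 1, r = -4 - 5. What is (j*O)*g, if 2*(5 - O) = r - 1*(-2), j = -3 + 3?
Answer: 0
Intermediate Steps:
r = -9
j = 0
O = 17/2 (O = 5 - (-9 - 1*(-2))/2 = 5 - (-9 + 2)/2 = 5 - ½*(-7) = 5 + 7/2 = 17/2 ≈ 8.5000)
g = 1
(j*O)*g = (0*(17/2))*1 = 0*1 = 0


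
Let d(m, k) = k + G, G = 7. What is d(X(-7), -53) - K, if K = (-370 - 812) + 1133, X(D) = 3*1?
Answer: 3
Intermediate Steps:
X(D) = 3
d(m, k) = 7 + k (d(m, k) = k + 7 = 7 + k)
K = -49 (K = -1182 + 1133 = -49)
d(X(-7), -53) - K = (7 - 53) - 1*(-49) = -46 + 49 = 3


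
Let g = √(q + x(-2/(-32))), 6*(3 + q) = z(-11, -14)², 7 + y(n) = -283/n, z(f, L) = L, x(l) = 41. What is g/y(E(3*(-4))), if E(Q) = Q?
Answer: 8*√159/199 ≈ 0.50692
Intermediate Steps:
y(n) = -7 - 283/n
q = 89/3 (q = -3 + (⅙)*(-14)² = -3 + (⅙)*196 = -3 + 98/3 = 89/3 ≈ 29.667)
g = 2*√159/3 (g = √(89/3 + 41) = √(212/3) = 2*√159/3 ≈ 8.4063)
g/y(E(3*(-4))) = (2*√159/3)/(-7 - 283/(3*(-4))) = (2*√159/3)/(-7 - 283/(-12)) = (2*√159/3)/(-7 - 283*(-1/12)) = (2*√159/3)/(-7 + 283/12) = (2*√159/3)/(199/12) = (2*√159/3)*(12/199) = 8*√159/199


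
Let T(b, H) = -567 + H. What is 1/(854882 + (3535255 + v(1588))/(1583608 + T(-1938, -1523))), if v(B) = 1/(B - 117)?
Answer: 1163206489/994406889909351 ≈ 1.1697e-6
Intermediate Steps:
v(B) = 1/(-117 + B)
1/(854882 + (3535255 + v(1588))/(1583608 + T(-1938, -1523))) = 1/(854882 + (3535255 + 1/(-117 + 1588))/(1583608 + (-567 - 1523))) = 1/(854882 + (3535255 + 1/1471)/(1583608 - 2090)) = 1/(854882 + (3535255 + 1/1471)/1581518) = 1/(854882 + (5200360106/1471)*(1/1581518)) = 1/(854882 + 2600180053/1163206489) = 1/(994406889909351/1163206489) = 1163206489/994406889909351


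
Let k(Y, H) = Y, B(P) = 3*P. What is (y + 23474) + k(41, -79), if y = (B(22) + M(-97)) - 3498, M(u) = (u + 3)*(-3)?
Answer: 20365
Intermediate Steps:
M(u) = -9 - 3*u (M(u) = (3 + u)*(-3) = -9 - 3*u)
y = -3150 (y = (3*22 + (-9 - 3*(-97))) - 3498 = (66 + (-9 + 291)) - 3498 = (66 + 282) - 3498 = 348 - 3498 = -3150)
(y + 23474) + k(41, -79) = (-3150 + 23474) + 41 = 20324 + 41 = 20365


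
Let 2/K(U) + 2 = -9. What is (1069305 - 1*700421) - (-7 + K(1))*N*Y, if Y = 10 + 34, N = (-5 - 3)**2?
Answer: 389108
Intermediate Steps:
K(U) = -2/11 (K(U) = 2/(-2 - 9) = 2/(-11) = 2*(-1/11) = -2/11)
N = 64 (N = (-8)**2 = 64)
Y = 44
(1069305 - 1*700421) - (-7 + K(1))*N*Y = (1069305 - 1*700421) - (-7 - 2/11)*64*44 = (1069305 - 700421) - (-79/11*64)*44 = 368884 - (-5056)*44/11 = 368884 - 1*(-20224) = 368884 + 20224 = 389108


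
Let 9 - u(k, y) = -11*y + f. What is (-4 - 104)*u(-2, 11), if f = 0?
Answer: -14040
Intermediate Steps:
u(k, y) = 9 + 11*y (u(k, y) = 9 - (-11*y + 0) = 9 - (-11)*y = 9 + 11*y)
(-4 - 104)*u(-2, 11) = (-4 - 104)*(9 + 11*11) = -108*(9 + 121) = -108*130 = -14040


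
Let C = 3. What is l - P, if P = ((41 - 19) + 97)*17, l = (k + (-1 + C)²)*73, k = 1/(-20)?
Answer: -34693/20 ≈ -1734.7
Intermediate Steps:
k = -1/20 ≈ -0.050000
l = 5767/20 (l = (-1/20 + (-1 + 3)²)*73 = (-1/20 + 2²)*73 = (-1/20 + 4)*73 = (79/20)*73 = 5767/20 ≈ 288.35)
P = 2023 (P = (22 + 97)*17 = 119*17 = 2023)
l - P = 5767/20 - 1*2023 = 5767/20 - 2023 = -34693/20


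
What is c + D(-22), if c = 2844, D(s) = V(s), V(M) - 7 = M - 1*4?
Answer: 2825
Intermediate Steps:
V(M) = 3 + M (V(M) = 7 + (M - 1*4) = 7 + (M - 4) = 7 + (-4 + M) = 3 + M)
D(s) = 3 + s
c + D(-22) = 2844 + (3 - 22) = 2844 - 19 = 2825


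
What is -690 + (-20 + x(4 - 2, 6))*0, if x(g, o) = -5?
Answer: -690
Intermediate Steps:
-690 + (-20 + x(4 - 2, 6))*0 = -690 + (-20 - 5)*0 = -690 - 25*0 = -690 + 0 = -690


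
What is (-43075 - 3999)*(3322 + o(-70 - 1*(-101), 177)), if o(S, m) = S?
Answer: -157839122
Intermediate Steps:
(-43075 - 3999)*(3322 + o(-70 - 1*(-101), 177)) = (-43075 - 3999)*(3322 + (-70 - 1*(-101))) = -47074*(3322 + (-70 + 101)) = -47074*(3322 + 31) = -47074*3353 = -157839122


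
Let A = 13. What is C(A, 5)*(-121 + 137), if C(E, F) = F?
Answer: 80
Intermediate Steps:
C(A, 5)*(-121 + 137) = 5*(-121 + 137) = 5*16 = 80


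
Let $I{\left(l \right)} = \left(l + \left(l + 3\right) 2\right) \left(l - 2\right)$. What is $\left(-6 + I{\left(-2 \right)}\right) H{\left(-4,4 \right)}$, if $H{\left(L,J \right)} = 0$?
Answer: $0$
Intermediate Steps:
$I{\left(l \right)} = \left(-2 + l\right) \left(6 + 3 l\right)$ ($I{\left(l \right)} = \left(l + \left(3 + l\right) 2\right) \left(-2 + l\right) = \left(l + \left(6 + 2 l\right)\right) \left(-2 + l\right) = \left(6 + 3 l\right) \left(-2 + l\right) = \left(-2 + l\right) \left(6 + 3 l\right)$)
$\left(-6 + I{\left(-2 \right)}\right) H{\left(-4,4 \right)} = \left(-6 - \left(12 - 3 \left(-2\right)^{2}\right)\right) 0 = \left(-6 + \left(-12 + 3 \cdot 4\right)\right) 0 = \left(-6 + \left(-12 + 12\right)\right) 0 = \left(-6 + 0\right) 0 = \left(-6\right) 0 = 0$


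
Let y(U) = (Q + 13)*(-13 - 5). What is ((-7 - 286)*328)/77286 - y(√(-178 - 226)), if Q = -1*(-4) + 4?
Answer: 14559002/38643 ≈ 376.76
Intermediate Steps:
Q = 8 (Q = 4 + 4 = 8)
y(U) = -378 (y(U) = (8 + 13)*(-13 - 5) = 21*(-18) = -378)
((-7 - 286)*328)/77286 - y(√(-178 - 226)) = ((-7 - 286)*328)/77286 - 1*(-378) = -293*328*(1/77286) + 378 = -96104*1/77286 + 378 = -48052/38643 + 378 = 14559002/38643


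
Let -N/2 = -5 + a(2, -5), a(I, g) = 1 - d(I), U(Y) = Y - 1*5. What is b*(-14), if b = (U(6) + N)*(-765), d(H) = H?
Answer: 139230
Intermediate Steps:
U(Y) = -5 + Y (U(Y) = Y - 5 = -5 + Y)
a(I, g) = 1 - I
N = 12 (N = -2*(-5 + (1 - 1*2)) = -2*(-5 + (1 - 2)) = -2*(-5 - 1) = -2*(-6) = 12)
b = -9945 (b = ((-5 + 6) + 12)*(-765) = (1 + 12)*(-765) = 13*(-765) = -9945)
b*(-14) = -9945*(-14) = 139230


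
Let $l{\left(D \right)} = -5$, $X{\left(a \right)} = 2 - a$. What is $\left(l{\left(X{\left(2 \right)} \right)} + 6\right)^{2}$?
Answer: $1$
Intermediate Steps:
$\left(l{\left(X{\left(2 \right)} \right)} + 6\right)^{2} = \left(-5 + 6\right)^{2} = 1^{2} = 1$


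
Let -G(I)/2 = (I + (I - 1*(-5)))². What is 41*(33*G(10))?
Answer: -1691250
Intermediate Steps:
G(I) = -2*(5 + 2*I)² (G(I) = -2*(I + (I - 1*(-5)))² = -2*(I + (I + 5))² = -2*(I + (5 + I))² = -2*(5 + 2*I)²)
41*(33*G(10)) = 41*(33*(-2*(5 + 2*10)²)) = 41*(33*(-2*(5 + 20)²)) = 41*(33*(-2*25²)) = 41*(33*(-2*625)) = 41*(33*(-1250)) = 41*(-41250) = -1691250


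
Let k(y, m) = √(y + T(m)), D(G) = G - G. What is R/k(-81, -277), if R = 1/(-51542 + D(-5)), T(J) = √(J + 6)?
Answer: -1/(51542*√(-81 + I*√271)) ≈ -2.1358e-7 + 2.1233e-6*I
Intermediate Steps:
T(J) = √(6 + J)
D(G) = 0
k(y, m) = √(y + √(6 + m))
R = -1/51542 (R = 1/(-51542 + 0) = 1/(-51542) = -1/51542 ≈ -1.9402e-5)
R/k(-81, -277) = -1/(51542*√(-81 + √(6 - 277))) = -1/(51542*√(-81 + √(-271))) = -1/(51542*√(-81 + I*√271))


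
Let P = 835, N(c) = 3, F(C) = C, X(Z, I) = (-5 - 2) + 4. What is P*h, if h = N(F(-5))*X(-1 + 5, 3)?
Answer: -7515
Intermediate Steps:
X(Z, I) = -3 (X(Z, I) = -7 + 4 = -3)
h = -9 (h = 3*(-3) = -9)
P*h = 835*(-9) = -7515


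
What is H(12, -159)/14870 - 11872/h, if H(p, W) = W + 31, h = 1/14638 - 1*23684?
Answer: 1269883739136/2577613317085 ≈ 0.49266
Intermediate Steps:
h = -346686391/14638 (h = 1/14638 - 23684 = -346686391/14638 ≈ -23684.)
H(p, W) = 31 + W
H(12, -159)/14870 - 11872/h = (31 - 159)/14870 - 11872/(-346686391/14638) = -128*1/14870 - 11872*(-14638/346686391) = -64/7435 + 173782336/346686391 = 1269883739136/2577613317085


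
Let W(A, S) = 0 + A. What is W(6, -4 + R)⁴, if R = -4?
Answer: 1296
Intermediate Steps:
W(A, S) = A
W(6, -4 + R)⁴ = 6⁴ = 1296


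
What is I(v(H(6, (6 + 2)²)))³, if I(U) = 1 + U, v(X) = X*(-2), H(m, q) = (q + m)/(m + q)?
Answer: -1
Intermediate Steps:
H(m, q) = 1 (H(m, q) = (m + q)/(m + q) = 1)
v(X) = -2*X
I(v(H(6, (6 + 2)²)))³ = (1 - 2*1)³ = (1 - 2)³ = (-1)³ = -1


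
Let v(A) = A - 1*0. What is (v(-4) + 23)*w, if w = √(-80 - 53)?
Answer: 19*I*√133 ≈ 219.12*I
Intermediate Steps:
v(A) = A (v(A) = A + 0 = A)
w = I*√133 (w = √(-133) = I*√133 ≈ 11.533*I)
(v(-4) + 23)*w = (-4 + 23)*(I*√133) = 19*(I*√133) = 19*I*√133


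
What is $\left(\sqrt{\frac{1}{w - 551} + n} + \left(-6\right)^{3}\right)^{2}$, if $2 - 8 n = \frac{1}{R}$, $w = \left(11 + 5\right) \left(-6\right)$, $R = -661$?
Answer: $\frac{\left(369504288 - \sqrt{727626646462}\right)^{2}}{2926385006224} \approx 46441.0$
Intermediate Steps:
$w = -96$ ($w = 16 \left(-6\right) = -96$)
$n = \frac{1323}{5288}$ ($n = \frac{1}{4} - \frac{1}{8 \left(-661\right)} = \frac{1}{4} - - \frac{1}{5288} = \frac{1}{4} + \frac{1}{5288} = \frac{1323}{5288} \approx 0.25019$)
$\left(\sqrt{\frac{1}{w - 551} + n} + \left(-6\right)^{3}\right)^{2} = \left(\sqrt{\frac{1}{-96 - 551} + \frac{1323}{5288}} + \left(-6\right)^{3}\right)^{2} = \left(\sqrt{\frac{1}{-647} + \frac{1323}{5288}} - 216\right)^{2} = \left(\sqrt{- \frac{1}{647} + \frac{1323}{5288}} - 216\right)^{2} = \left(\sqrt{\frac{850693}{3421336}} - 216\right)^{2} = \left(\frac{\sqrt{727626646462}}{1710668} - 216\right)^{2} = \left(-216 + \frac{\sqrt{727626646462}}{1710668}\right)^{2}$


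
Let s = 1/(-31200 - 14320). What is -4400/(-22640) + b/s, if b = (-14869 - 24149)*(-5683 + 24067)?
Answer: 9240462409489975/283 ≈ 3.2652e+13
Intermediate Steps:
s = -1/45520 (s = 1/(-45520) = -1/45520 ≈ -2.1968e-5)
b = -717306912 (b = -39018*18384 = -717306912)
-4400/(-22640) + b/s = -4400/(-22640) - 717306912/(-1/45520) = -4400*(-1/22640) - 717306912*(-45520) = 55/283 + 32651810634240 = 9240462409489975/283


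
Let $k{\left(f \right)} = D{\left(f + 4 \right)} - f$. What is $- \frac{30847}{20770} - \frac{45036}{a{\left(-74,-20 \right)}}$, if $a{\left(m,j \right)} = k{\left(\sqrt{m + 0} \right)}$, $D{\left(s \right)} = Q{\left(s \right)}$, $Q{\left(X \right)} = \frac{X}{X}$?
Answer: $- \frac{62514083}{103850} - \frac{15012 i \sqrt{74}}{25} \approx -601.96 - 5165.5 i$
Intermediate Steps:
$Q{\left(X \right)} = 1$
$D{\left(s \right)} = 1$
$k{\left(f \right)} = 1 - f$
$a{\left(m,j \right)} = 1 - \sqrt{m}$ ($a{\left(m,j \right)} = 1 - \sqrt{m + 0} = 1 - \sqrt{m}$)
$- \frac{30847}{20770} - \frac{45036}{a{\left(-74,-20 \right)}} = - \frac{30847}{20770} - \frac{45036}{1 - \sqrt{-74}} = \left(-30847\right) \frac{1}{20770} - \frac{45036}{1 - i \sqrt{74}} = - \frac{30847}{20770} - \frac{45036}{1 - i \sqrt{74}}$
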